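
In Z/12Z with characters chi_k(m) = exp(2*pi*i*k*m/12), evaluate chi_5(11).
chi_5(11) = zeta_12^55 = exp(-5*I*pi/6)

Justification: chi_5(11) = zeta_12^(5*11) = zeta_12^55. Since zeta_12^12 = 1, this equals zeta_12^7 = exp(2*pi*i*7/12) = exp(-5*I*pi/6).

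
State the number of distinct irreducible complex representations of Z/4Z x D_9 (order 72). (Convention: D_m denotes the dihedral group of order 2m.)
24

Proof sketch: The number of irreducible complex representations of a finite group equals its number of conjugacy classes. For a direct product, #classes(G x H) = #classes(G) * #classes(H). Z/4Z has 4 classes (abelian), D_9 has 6 classes, so 4 * 6 = 24, so Z/4Z x D_9 (order 72) has exactly 24 irreducible complex representations.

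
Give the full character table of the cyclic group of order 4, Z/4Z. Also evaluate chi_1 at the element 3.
Character table of Z/4Z (irreps indexed chi_0,...,chi_3 with chi_k(m) = zeta_4^(k*m), zeta_4 = exp(2*pi*i/4)):
  irrep \ class  {0} (size 1)  {1} (size 1)  {2} (size 1)  {3} (size 1)
  chi_0          1             1             1             1           
  chi_1          1             I             -1            -I          
  chi_2          1             -1            1             -1          
  chi_3          1             -I            -1            I           

Spot check: chi_1(3) = zeta_4^(1*3) = zeta_4^3 = -I.

Proof sketch: Z/4Z is abelian, so all 4 irreducible complex representations are 1-dimensional. They are given by chi_k(m) = zeta_4^(k*m) for k = 0,...,3. Row orthogonality: sum_m chi_k(m) conj(chi_l(m)) = 4 * [k = l].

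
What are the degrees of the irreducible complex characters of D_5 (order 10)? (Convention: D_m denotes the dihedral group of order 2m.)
Dimensions: 1, 1, 2, 2

Argument: There are 4 irreducibles (= number of conjugacy classes). Their dimensions d_i satisfy sum d_i^2 = |G| = 10: 1 + 1 + 4 + 4 = 10.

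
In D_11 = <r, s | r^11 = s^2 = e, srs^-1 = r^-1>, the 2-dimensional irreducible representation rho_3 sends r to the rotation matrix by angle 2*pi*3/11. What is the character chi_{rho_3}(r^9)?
chi_{rho_3}(r^9) = 2*cos(2*pi*3*9/11) = -2*cos(pi/11)

Justification: rho_3(r^9) is rotation by angle 2*pi*3*9/11, whose trace is 2*cos(2*pi*3*9/11) = -2*cos(pi/11).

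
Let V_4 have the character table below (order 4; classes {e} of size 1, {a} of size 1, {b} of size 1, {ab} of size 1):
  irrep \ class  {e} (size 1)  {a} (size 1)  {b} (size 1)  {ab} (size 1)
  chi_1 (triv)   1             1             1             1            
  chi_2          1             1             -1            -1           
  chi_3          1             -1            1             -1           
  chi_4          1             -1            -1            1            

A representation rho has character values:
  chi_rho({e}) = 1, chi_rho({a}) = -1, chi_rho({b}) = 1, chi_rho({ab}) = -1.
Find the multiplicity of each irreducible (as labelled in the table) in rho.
Multiplicities: chi_1: 0, chi_2: 0, chi_3: 1, chi_4: 0.

Derivation: Use <chi_rho, chi> = (1/|G|) sum_C |C| * chi_rho(C) * conj(chi(C)) with |G| = 4 for each irreducible chi in the table:
  <chi_rho, chi_1> = (1/4)[1*(1)*conj(1) + 1*(-1)*conj(1) + 1*(1)*conj(1) + 1*(-1)*conj(1)]
      = (1/4)[(1) + (-1) + (1) + (-1)] = 0/4 = 0
  <chi_rho, chi_2> = (1/4)[1*(1)*conj(1) + 1*(-1)*conj(1) + 1*(1)*conj(-1) + 1*(-1)*conj(-1)]
      = (1/4)[(1) + (-1) + (-1) + (1)] = 0/4 = 0
  <chi_rho, chi_3> = (1/4)[1*(1)*conj(1) + 1*(-1)*conj(-1) + 1*(1)*conj(1) + 1*(-1)*conj(-1)]
      = (1/4)[(1) + (1) + (1) + (1)] = 4/4 = 1
  <chi_rho, chi_4> = (1/4)[1*(1)*conj(1) + 1*(-1)*conj(-1) + 1*(1)*conj(-1) + 1*(-1)*conj(1)]
      = (1/4)[(1) + (1) + (-1) + (-1)] = 0/4 = 0
Dimension check: dim(rho) = sum (mult * dim) = 0*1 + 0*1 + 1*1 + 0*1 = 1 = chi_rho(e) = 1.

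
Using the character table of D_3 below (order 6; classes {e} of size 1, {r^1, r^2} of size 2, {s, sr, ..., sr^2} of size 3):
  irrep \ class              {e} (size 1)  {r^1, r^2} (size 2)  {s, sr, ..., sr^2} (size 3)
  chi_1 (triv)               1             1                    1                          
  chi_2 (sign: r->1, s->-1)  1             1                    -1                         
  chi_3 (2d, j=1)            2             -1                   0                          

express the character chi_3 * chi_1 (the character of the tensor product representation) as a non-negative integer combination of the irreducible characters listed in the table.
chi_3 tensor chi_1 = chi_3 (all other irreducibles have multiplicity 0).

Details: The character of a tensor product is the pointwise product (chi_3 * chi_1)(C) = chi_3(C) * chi_1(C):
  {e}: (2)*(1), {r^1, r^2}: (-1)*(1), {s, sr, ..., sr^2}: (0)*(1)
so (chi_3 * chi_1) takes values
  {e} -> 2, {r^1, r^2} -> -1, {s, sr, ..., sr^2} -> 0.
Now take the inner product of this character with each irreducible chi from the table, <chi_3*chi_1, chi> = (1/6) sum_C |C| (chi_3*chi_1)(C) conj(chi(C)):
  <chi_3*chi_1, chi_1> = (1/6)[1*(2)*conj(1) + 2*(-1)*conj(1) + 3*(0)*conj(1)]
      = (1/6)[(2) + (-2) + (0)] = 0/6 = 0
  <chi_3*chi_1, chi_2> = (1/6)[1*(2)*conj(1) + 2*(-1)*conj(1) + 3*(0)*conj(-1)]
      = (1/6)[(2) + (-2) + (0)] = 0/6 = 0
  <chi_3*chi_1, chi_3> = (1/6)[1*(2)*conj(2) + 2*(-1)*conj(-1) + 3*(0)*conj(0)]
      = (1/6)[(4) + (2) + (0)] = 6/6 = 1
Hence the multiplicities are chi_3: 1. Dimension check: dim(chi_3)*dim(chi_1) = 2*1 = 2 and sum (mult * dim) = 1*2 = 2.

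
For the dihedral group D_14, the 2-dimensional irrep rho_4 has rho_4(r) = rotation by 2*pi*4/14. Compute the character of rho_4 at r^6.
chi_{rho_4}(r^6) = 2*cos(2*pi*4*6/14) = -2*cos(3*pi/7)

Justification: rho_4(r^6) is rotation by angle 2*pi*4*6/14, whose trace is 2*cos(2*pi*4*6/14) = -2*cos(3*pi/7).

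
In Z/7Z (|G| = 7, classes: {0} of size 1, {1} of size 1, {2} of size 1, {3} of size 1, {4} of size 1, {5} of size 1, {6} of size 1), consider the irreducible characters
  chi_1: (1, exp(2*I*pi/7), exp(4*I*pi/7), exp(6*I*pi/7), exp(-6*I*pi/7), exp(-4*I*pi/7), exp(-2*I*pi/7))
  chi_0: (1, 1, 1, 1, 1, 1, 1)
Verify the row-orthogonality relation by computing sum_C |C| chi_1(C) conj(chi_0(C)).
Sum = 0; so <chi_1, chi_0> = 0 (distinct irreducibles are orthogonal).

Justification: Compute term by term over conjugacy classes (|C| * chi_1(C) * conj(chi_0(C))):
  1*(1)*conj(1) + 1*(exp(2*I*pi/7))*conj(1) + 1*(exp(4*I*pi/7))*conj(1) + 1*(exp(6*I*pi/7))*conj(1) + 1*(exp(-6*I*pi/7))*conj(1) + 1*(exp(-4*I*pi/7))*conj(1) + 1*(exp(-2*I*pi/7))*conj(1)
  = (1) + (exp(2*I*pi/7)) + (exp(4*I*pi/7)) + (exp(6*I*pi/7)) + (exp(-6*I*pi/7)) + (exp(-4*I*pi/7)) + (exp(-2*I*pi/7))
  = 0.
(Exp terms are combined using exp(i*s)*conj(exp(i*t)) = exp(i*(s-t)), and sums of them are collapsed using the identity that for every m > 1 the m distinct m-th roots of unity sum to 0, e.g. 1 + exp(2*I*pi/3) + exp(-2*I*pi/3) = 0.)
Dividing by |G| = 7 gives 0/7 = 0, matching the row-orthogonality relation <chi_1, chi_0> = [chi_1 = chi_0].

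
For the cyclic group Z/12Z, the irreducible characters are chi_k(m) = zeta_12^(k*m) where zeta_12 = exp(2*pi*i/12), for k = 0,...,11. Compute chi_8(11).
chi_8(11) = zeta_12^88 = exp(2*I*pi/3)

Justification: chi_8(11) = zeta_12^(8*11) = zeta_12^88. Since zeta_12^12 = 1, this equals zeta_12^4 = exp(2*pi*i*4/12) = exp(2*I*pi/3).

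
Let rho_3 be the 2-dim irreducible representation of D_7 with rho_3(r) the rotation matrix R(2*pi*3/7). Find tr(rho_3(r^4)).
chi_{rho_3}(r^4) = 2*cos(2*pi*3*4/7) = -2*cos(3*pi/7)

Details: rho_3(r^4) is rotation by angle 2*pi*3*4/7, whose trace is 2*cos(2*pi*3*4/7) = -2*cos(3*pi/7).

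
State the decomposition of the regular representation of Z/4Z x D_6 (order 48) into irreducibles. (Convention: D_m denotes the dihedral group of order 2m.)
Each irreducible V_i of dimension d_i appears with multiplicity d_i, i.e. rho_reg = (direct sum over all irreducibles V_i) d_i V_i. The irreducible dimensions for Z/4Z x D_6 are 1, 1, 1, 1, 1, 1, 1, 1, 1, 1, 1, 1, 1, 1, 1, 1, 2, 2, 2, 2, 2, 2, 2, 2: 16 irreducibles of dimension 1, each with multiplicity 1; 8 irreducibles of dimension 2, each with multiplicity 2. Total dimension 16*1*1 + 8*2*2 = 48 = |G|.

Working: General theorem: in the regular representation of a finite group G, each irreducible appears with multiplicity equal to its dimension. Check: dim(rho_reg) = sum d_i^2 = 1 + 1 + 1 + 1 + 1 + 1 + 1 + 1 + 1 + 1 + 1 + 1 + 1 + 1 + 1 + 1 + 4 + 4 + 4 + 4 + 4 + 4 + 4 + 4 = 48 = |G|.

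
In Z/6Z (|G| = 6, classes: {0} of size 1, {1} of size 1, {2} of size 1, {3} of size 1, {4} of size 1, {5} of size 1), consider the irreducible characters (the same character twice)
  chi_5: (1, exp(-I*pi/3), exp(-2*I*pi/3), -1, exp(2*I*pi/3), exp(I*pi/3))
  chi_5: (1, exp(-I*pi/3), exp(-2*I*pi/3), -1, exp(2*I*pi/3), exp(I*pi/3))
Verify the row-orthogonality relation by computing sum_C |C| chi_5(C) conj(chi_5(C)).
Sum = 6 = |G| = 6; so <chi_5, chi_5> = 1 (norm-1 confirms irreducibility).

Compute term by term over conjugacy classes (|C| * chi_5(C) * conj(chi_5(C))):
  1*(1)*conj(1) + 1*(exp(-I*pi/3))*conj(exp(-I*pi/3)) + 1*(exp(-2*I*pi/3))*conj(exp(-2*I*pi/3)) + 1*(-1)*conj(-1) + 1*(exp(2*I*pi/3))*conj(exp(2*I*pi/3)) + 1*(exp(I*pi/3))*conj(exp(I*pi/3))
  = (1) + (1) + (1) + (1) + (1) + (1)
  = 6.
(Exp terms are combined using exp(i*s)*conj(exp(i*t)) = exp(i*(s-t)), and sums of them are collapsed using the identity that for every m > 1 the m distinct m-th roots of unity sum to 0, e.g. 1 + exp(2*I*pi/3) + exp(-2*I*pi/3) = 0.)
Dividing by |G| = 6 gives 6/6 = 1, matching the row-orthogonality relation <chi_5, chi_5> = [chi_5 = chi_5].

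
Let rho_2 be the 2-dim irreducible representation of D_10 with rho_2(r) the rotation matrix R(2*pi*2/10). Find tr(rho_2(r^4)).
chi_{rho_2}(r^4) = 2*cos(2*pi*2*4/10) = -1/2 + sqrt(5)/2

Explanation: rho_2(r^4) is rotation by angle 2*pi*2*4/10, whose trace is 2*cos(2*pi*2*4/10) = -1/2 + sqrt(5)/2.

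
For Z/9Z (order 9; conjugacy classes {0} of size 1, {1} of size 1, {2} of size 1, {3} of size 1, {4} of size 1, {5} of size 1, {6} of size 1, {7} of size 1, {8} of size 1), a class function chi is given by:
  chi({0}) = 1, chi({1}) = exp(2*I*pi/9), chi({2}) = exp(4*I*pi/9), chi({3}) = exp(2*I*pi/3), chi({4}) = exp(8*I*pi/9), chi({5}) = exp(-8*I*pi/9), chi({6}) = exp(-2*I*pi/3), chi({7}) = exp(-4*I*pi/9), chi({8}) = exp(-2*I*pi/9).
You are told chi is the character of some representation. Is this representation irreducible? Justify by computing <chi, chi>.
Irreducible: <chi, chi> = 1.

Solution. <chi, chi> = (1/|G|) sum_C |C| * |chi(C)|^2 = (1/9)[1*|1|^2 + 1*|exp(2*I*pi/9)|^2 + 1*|exp(4*I*pi/9)|^2 + 1*|exp(2*I*pi/3)|^2 + 1*|exp(8*I*pi/9)|^2 + 1*|exp(-8*I*pi/9)|^2 + 1*|exp(-2*I*pi/3)|^2 + 1*|exp(-4*I*pi/9)|^2 + 1*|exp(-2*I*pi/9)|^2]
  = (1/9)[(1) + (1) + (1) + (1) + (1) + (1) + (1) + (1) + (1)] = 9/9 = 1.
(Exp terms are combined using exp(i*s)*conj(exp(i*t)) = exp(i*(s-t)), and sums of them are collapsed using the identity that for every m > 1 the m distinct m-th roots of unity sum to 0, e.g. 1 + exp(2*I*pi/3) + exp(-2*I*pi/3) = 0.)
A character is irreducible iff <chi, chi> = 1, so this representation is irreducible.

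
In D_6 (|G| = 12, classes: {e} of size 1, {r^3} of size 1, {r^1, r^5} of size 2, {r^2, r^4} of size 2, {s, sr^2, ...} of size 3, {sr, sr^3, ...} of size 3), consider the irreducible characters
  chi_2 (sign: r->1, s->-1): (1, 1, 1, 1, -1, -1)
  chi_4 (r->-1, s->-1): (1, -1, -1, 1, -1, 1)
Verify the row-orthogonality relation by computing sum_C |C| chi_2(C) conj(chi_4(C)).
Sum = 0; so <chi_2, chi_4> = 0 (distinct irreducibles are orthogonal).

Proof sketch: Compute term by term over conjugacy classes (|C| * chi_2(C) * conj(chi_4(C))):
  1*(1)*conj(1) + 1*(1)*conj(-1) + 2*(1)*conj(-1) + 2*(1)*conj(1) + 3*(-1)*conj(-1) + 3*(-1)*conj(1)
  = (1) + (-1) + (-2) + (2) + (3) + (-3)
  = 0.
Dividing by |G| = 12 gives 0/12 = 0, matching the row-orthogonality relation <chi_2, chi_4> = [chi_2 = chi_4].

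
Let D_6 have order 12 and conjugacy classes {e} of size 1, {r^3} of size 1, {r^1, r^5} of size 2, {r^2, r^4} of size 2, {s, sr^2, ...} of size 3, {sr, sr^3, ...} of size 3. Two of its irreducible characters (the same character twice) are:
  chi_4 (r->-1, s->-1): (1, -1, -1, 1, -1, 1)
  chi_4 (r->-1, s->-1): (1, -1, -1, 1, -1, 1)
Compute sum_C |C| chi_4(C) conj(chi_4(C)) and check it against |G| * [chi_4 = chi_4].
Sum = 12 = |G| = 12; so <chi_4, chi_4> = 1 (norm-1 confirms irreducibility).

Explanation: Compute term by term over conjugacy classes (|C| * chi_4(C) * conj(chi_4(C))):
  1*(1)*conj(1) + 1*(-1)*conj(-1) + 2*(-1)*conj(-1) + 2*(1)*conj(1) + 3*(-1)*conj(-1) + 3*(1)*conj(1)
  = (1) + (1) + (2) + (2) + (3) + (3)
  = 12.
Dividing by |G| = 12 gives 12/12 = 1, matching the row-orthogonality relation <chi_4, chi_4> = [chi_4 = chi_4].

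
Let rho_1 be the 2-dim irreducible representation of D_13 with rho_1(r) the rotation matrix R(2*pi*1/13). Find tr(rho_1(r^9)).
chi_{rho_1}(r^9) = 2*cos(2*pi*1*9/13) = -2*cos(5*pi/13)

Why: rho_1(r^9) is rotation by angle 2*pi*1*9/13, whose trace is 2*cos(2*pi*1*9/13) = -2*cos(5*pi/13).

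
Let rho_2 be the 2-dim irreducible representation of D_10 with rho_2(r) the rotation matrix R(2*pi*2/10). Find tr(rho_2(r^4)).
chi_{rho_2}(r^4) = 2*cos(2*pi*2*4/10) = -1/2 + sqrt(5)/2

Argument: rho_2(r^4) is rotation by angle 2*pi*2*4/10, whose trace is 2*cos(2*pi*2*4/10) = -1/2 + sqrt(5)/2.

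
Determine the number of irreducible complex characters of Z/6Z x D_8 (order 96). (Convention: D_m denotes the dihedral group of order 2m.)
42

Explanation: The number of irreducible complex representations of a finite group equals its number of conjugacy classes. For a direct product, #classes(G x H) = #classes(G) * #classes(H). Z/6Z has 6 classes (abelian), D_8 has 7 classes, so 6 * 7 = 42, so Z/6Z x D_8 (order 96) has exactly 42 irreducible complex representations.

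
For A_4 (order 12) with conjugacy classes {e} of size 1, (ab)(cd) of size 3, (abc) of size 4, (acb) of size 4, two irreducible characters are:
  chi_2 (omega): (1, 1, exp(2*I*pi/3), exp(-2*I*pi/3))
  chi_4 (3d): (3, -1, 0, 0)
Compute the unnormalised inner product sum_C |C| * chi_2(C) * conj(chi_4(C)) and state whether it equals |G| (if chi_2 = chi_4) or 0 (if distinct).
Sum = 0; so <chi_2, chi_4> = 0 (distinct irreducibles are orthogonal).

Compute term by term over conjugacy classes (|C| * chi_2(C) * conj(chi_4(C))):
  1*(1)*conj(3) + 3*(1)*conj(-1) + 4*(exp(2*I*pi/3))*conj(0) + 4*(exp(-2*I*pi/3))*conj(0)
  = (3) + (-3) + (0) + (0)
  = 0.
(Exp terms are combined using exp(i*s)*conj(exp(i*t)) = exp(i*(s-t)), and sums of them are collapsed using the identity that for every m > 1 the m distinct m-th roots of unity sum to 0, e.g. 1 + exp(2*I*pi/3) + exp(-2*I*pi/3) = 0.)
Dividing by |G| = 12 gives 0/12 = 0, matching the row-orthogonality relation <chi_2, chi_4> = [chi_2 = chi_4].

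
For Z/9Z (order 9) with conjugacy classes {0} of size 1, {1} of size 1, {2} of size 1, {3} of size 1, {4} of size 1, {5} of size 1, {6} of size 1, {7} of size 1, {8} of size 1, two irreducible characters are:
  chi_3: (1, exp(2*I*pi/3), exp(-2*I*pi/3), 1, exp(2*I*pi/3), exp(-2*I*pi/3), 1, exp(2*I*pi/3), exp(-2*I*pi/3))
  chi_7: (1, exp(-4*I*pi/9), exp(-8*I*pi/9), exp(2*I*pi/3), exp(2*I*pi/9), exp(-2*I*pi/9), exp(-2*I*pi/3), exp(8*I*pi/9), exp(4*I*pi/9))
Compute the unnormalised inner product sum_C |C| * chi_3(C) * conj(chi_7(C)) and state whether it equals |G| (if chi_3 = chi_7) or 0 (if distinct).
Sum = 0; so <chi_3, chi_7> = 0 (distinct irreducibles are orthogonal).

Details: Compute term by term over conjugacy classes (|C| * chi_3(C) * conj(chi_7(C))):
  1*(1)*conj(1) + 1*(exp(2*I*pi/3))*conj(exp(-4*I*pi/9)) + 1*(exp(-2*I*pi/3))*conj(exp(-8*I*pi/9)) + 1*(1)*conj(exp(2*I*pi/3)) + 1*(exp(2*I*pi/3))*conj(exp(2*I*pi/9)) + 1*(exp(-2*I*pi/3))*conj(exp(-2*I*pi/9)) + 1*(1)*conj(exp(-2*I*pi/3)) + 1*(exp(2*I*pi/3))*conj(exp(8*I*pi/9)) + 1*(exp(-2*I*pi/3))*conj(exp(4*I*pi/9))
  = (1) + (exp(-8*I*pi/9)) + (exp(2*I*pi/9)) + (exp(-2*I*pi/3)) + (exp(4*I*pi/9)) + (exp(-4*I*pi/9)) + (exp(2*I*pi/3)) + (exp(-2*I*pi/9)) + (exp(8*I*pi/9))
  = 0.
(Exp terms are combined using exp(i*s)*conj(exp(i*t)) = exp(i*(s-t)), and sums of them are collapsed using the identity that for every m > 1 the m distinct m-th roots of unity sum to 0, e.g. 1 + exp(2*I*pi/3) + exp(-2*I*pi/3) = 0.)
Dividing by |G| = 9 gives 0/9 = 0, matching the row-orthogonality relation <chi_3, chi_7> = [chi_3 = chi_7].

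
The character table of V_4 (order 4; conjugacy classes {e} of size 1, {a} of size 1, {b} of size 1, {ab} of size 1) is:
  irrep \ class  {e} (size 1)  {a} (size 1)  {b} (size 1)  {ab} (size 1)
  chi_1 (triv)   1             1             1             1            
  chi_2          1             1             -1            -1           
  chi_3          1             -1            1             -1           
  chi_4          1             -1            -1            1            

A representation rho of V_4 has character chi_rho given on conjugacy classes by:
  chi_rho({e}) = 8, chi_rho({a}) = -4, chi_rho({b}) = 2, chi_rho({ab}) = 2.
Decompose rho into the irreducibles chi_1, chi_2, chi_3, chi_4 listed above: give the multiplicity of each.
Multiplicities: chi_1: 2, chi_2: 0, chi_3: 3, chi_4: 3.

Why: Use <chi_rho, chi> = (1/|G|) sum_C |C| * chi_rho(C) * conj(chi(C)) with |G| = 4 for each irreducible chi in the table:
  <chi_rho, chi_1> = (1/4)[1*(8)*conj(1) + 1*(-4)*conj(1) + 1*(2)*conj(1) + 1*(2)*conj(1)]
      = (1/4)[(8) + (-4) + (2) + (2)] = 8/4 = 2
  <chi_rho, chi_2> = (1/4)[1*(8)*conj(1) + 1*(-4)*conj(1) + 1*(2)*conj(-1) + 1*(2)*conj(-1)]
      = (1/4)[(8) + (-4) + (-2) + (-2)] = 0/4 = 0
  <chi_rho, chi_3> = (1/4)[1*(8)*conj(1) + 1*(-4)*conj(-1) + 1*(2)*conj(1) + 1*(2)*conj(-1)]
      = (1/4)[(8) + (4) + (2) + (-2)] = 12/4 = 3
  <chi_rho, chi_4> = (1/4)[1*(8)*conj(1) + 1*(-4)*conj(-1) + 1*(2)*conj(-1) + 1*(2)*conj(1)]
      = (1/4)[(8) + (4) + (-2) + (2)] = 12/4 = 3
Dimension check: dim(rho) = sum (mult * dim) = 2*1 + 0*1 + 3*1 + 3*1 = 8 = chi_rho(e) = 8.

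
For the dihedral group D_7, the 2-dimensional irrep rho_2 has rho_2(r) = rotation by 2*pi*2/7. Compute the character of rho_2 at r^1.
chi_{rho_2}(r^1) = 2*cos(2*pi*2*1/7) = -2*cos(3*pi/7)

Why: rho_2(r^1) is rotation by angle 2*pi*2*1/7, whose trace is 2*cos(2*pi*2*1/7) = -2*cos(3*pi/7).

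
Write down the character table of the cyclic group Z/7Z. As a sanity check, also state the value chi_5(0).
Character table of Z/7Z (irreps indexed chi_0,...,chi_6 with chi_k(m) = zeta_7^(k*m), zeta_7 = exp(2*pi*i/7)):
  irrep \ class  {0} (size 1)  {1} (size 1)    {2} (size 1)    {3} (size 1)    {4} (size 1)    {5} (size 1)    {6} (size 1)  
  chi_0          1             1               1               1               1               1               1             
  chi_1          1             exp(2*I*pi/7)   exp(4*I*pi/7)   exp(6*I*pi/7)   exp(-6*I*pi/7)  exp(-4*I*pi/7)  exp(-2*I*pi/7)
  chi_2          1             exp(4*I*pi/7)   exp(-6*I*pi/7)  exp(-2*I*pi/7)  exp(2*I*pi/7)   exp(6*I*pi/7)   exp(-4*I*pi/7)
  chi_3          1             exp(6*I*pi/7)   exp(-2*I*pi/7)  exp(4*I*pi/7)   exp(-4*I*pi/7)  exp(2*I*pi/7)   exp(-6*I*pi/7)
  chi_4          1             exp(-6*I*pi/7)  exp(2*I*pi/7)   exp(-4*I*pi/7)  exp(4*I*pi/7)   exp(-2*I*pi/7)  exp(6*I*pi/7) 
  chi_5          1             exp(-4*I*pi/7)  exp(6*I*pi/7)   exp(2*I*pi/7)   exp(-2*I*pi/7)  exp(-6*I*pi/7)  exp(4*I*pi/7) 
  chi_6          1             exp(-2*I*pi/7)  exp(-4*I*pi/7)  exp(-6*I*pi/7)  exp(6*I*pi/7)   exp(4*I*pi/7)   exp(2*I*pi/7) 

Spot check: chi_5(0) = zeta_7^(5*0) = zeta_7^0 = 1.

Justification: Z/7Z is abelian, so all 7 irreducible complex representations are 1-dimensional. They are given by chi_k(m) = zeta_7^(k*m) for k = 0,...,6. Row orthogonality: sum_m chi_k(m) conj(chi_l(m)) = 7 * [k = l].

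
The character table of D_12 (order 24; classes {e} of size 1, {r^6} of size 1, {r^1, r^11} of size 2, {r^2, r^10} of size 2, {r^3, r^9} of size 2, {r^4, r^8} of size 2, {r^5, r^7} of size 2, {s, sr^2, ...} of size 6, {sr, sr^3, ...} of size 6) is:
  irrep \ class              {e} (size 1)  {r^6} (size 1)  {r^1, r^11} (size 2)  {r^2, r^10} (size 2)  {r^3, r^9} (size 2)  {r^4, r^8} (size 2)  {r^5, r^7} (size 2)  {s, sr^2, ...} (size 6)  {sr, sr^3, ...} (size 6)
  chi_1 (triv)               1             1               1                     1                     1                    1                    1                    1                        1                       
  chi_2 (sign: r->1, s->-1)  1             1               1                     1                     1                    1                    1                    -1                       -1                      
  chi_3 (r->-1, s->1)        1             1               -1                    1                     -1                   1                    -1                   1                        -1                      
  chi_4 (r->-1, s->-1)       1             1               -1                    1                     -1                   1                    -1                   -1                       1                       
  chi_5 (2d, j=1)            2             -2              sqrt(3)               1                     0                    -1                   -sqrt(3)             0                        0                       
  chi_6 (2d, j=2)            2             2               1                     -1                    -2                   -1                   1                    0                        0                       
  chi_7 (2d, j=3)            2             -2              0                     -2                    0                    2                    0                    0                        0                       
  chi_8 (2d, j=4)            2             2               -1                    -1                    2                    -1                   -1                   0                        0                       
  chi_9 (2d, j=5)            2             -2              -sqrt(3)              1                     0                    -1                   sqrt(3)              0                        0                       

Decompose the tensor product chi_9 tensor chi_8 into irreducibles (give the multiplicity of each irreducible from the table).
chi_9 tensor chi_8 = chi_5 + chi_7 (all other irreducibles have multiplicity 0).

Details: The character of a tensor product is the pointwise product (chi_9 * chi_8)(C) = chi_9(C) * chi_8(C):
  {e}: (2)*(2), {r^6}: (-2)*(2), {r^1, r^11}: (-sqrt(3))*(-1), {r^2, r^10}: (1)*(-1), {r^3, r^9}: (0)*(2), {r^4, r^8}: (-1)*(-1), {r^5, r^7}: (sqrt(3))*(-1), {s, sr^2, ...}: (0)*(0), {sr, sr^3, ...}: (0)*(0)
so (chi_9 * chi_8) takes values
  {e} -> 4, {r^6} -> -4, {r^1, r^11} -> sqrt(3), {r^2, r^10} -> -1, {r^3, r^9} -> 0, {r^4, r^8} -> 1, {r^5, r^7} -> -sqrt(3), {s, sr^2, ...} -> 0, {sr, sr^3, ...} -> 0.
Now take the inner product of this character with each irreducible chi from the table, <chi_9*chi_8, chi> = (1/24) sum_C |C| (chi_9*chi_8)(C) conj(chi(C)):
  <chi_9*chi_8, chi_1> = (1/24)[1*(4)*conj(1) + 1*(-4)*conj(1) + 2*(sqrt(3))*conj(1) + 2*(-1)*conj(1) + 2*(0)*conj(1) + 2*(1)*conj(1) + 2*(-sqrt(3))*conj(1) + 6*(0)*conj(1) + 6*(0)*conj(1)]
      = (1/24)[(4) + (-4) + (2*sqrt(3)) + (-2) + (0) + (2) + (-2*sqrt(3)) + (0) + (0)] = 0/24 = 0
  <chi_9*chi_8, chi_2> = (1/24)[1*(4)*conj(1) + 1*(-4)*conj(1) + 2*(sqrt(3))*conj(1) + 2*(-1)*conj(1) + 2*(0)*conj(1) + 2*(1)*conj(1) + 2*(-sqrt(3))*conj(1) + 6*(0)*conj(-1) + 6*(0)*conj(-1)]
      = (1/24)[(4) + (-4) + (2*sqrt(3)) + (-2) + (0) + (2) + (-2*sqrt(3)) + (0) + (0)] = 0/24 = 0
  <chi_9*chi_8, chi_3> = (1/24)[1*(4)*conj(1) + 1*(-4)*conj(1) + 2*(sqrt(3))*conj(-1) + 2*(-1)*conj(1) + 2*(0)*conj(-1) + 2*(1)*conj(1) + 2*(-sqrt(3))*conj(-1) + 6*(0)*conj(1) + 6*(0)*conj(-1)]
      = (1/24)[(4) + (-4) + (-2*sqrt(3)) + (-2) + (0) + (2) + (2*sqrt(3)) + (0) + (0)] = 0/24 = 0
  <chi_9*chi_8, chi_4> = (1/24)[1*(4)*conj(1) + 1*(-4)*conj(1) + 2*(sqrt(3))*conj(-1) + 2*(-1)*conj(1) + 2*(0)*conj(-1) + 2*(1)*conj(1) + 2*(-sqrt(3))*conj(-1) + 6*(0)*conj(-1) + 6*(0)*conj(1)]
      = (1/24)[(4) + (-4) + (-2*sqrt(3)) + (-2) + (0) + (2) + (2*sqrt(3)) + (0) + (0)] = 0/24 = 0
  <chi_9*chi_8, chi_5> = (1/24)[1*(4)*conj(2) + 1*(-4)*conj(-2) + 2*(sqrt(3))*conj(sqrt(3)) + 2*(-1)*conj(1) + 2*(0)*conj(0) + 2*(1)*conj(-1) + 2*(-sqrt(3))*conj(-sqrt(3)) + 6*(0)*conj(0) + 6*(0)*conj(0)]
      = (1/24)[(8) + (8) + (6) + (-2) + (0) + (-2) + (6) + (0) + (0)] = 24/24 = 1
  <chi_9*chi_8, chi_6> = (1/24)[1*(4)*conj(2) + 1*(-4)*conj(2) + 2*(sqrt(3))*conj(1) + 2*(-1)*conj(-1) + 2*(0)*conj(-2) + 2*(1)*conj(-1) + 2*(-sqrt(3))*conj(1) + 6*(0)*conj(0) + 6*(0)*conj(0)]
      = (1/24)[(8) + (-8) + (2*sqrt(3)) + (2) + (0) + (-2) + (-2*sqrt(3)) + (0) + (0)] = 0/24 = 0
  <chi_9*chi_8, chi_7> = (1/24)[1*(4)*conj(2) + 1*(-4)*conj(-2) + 2*(sqrt(3))*conj(0) + 2*(-1)*conj(-2) + 2*(0)*conj(0) + 2*(1)*conj(2) + 2*(-sqrt(3))*conj(0) + 6*(0)*conj(0) + 6*(0)*conj(0)]
      = (1/24)[(8) + (8) + (0) + (4) + (0) + (4) + (0) + (0) + (0)] = 24/24 = 1
  <chi_9*chi_8, chi_8> = (1/24)[1*(4)*conj(2) + 1*(-4)*conj(2) + 2*(sqrt(3))*conj(-1) + 2*(-1)*conj(-1) + 2*(0)*conj(2) + 2*(1)*conj(-1) + 2*(-sqrt(3))*conj(-1) + 6*(0)*conj(0) + 6*(0)*conj(0)]
      = (1/24)[(8) + (-8) + (-2*sqrt(3)) + (2) + (0) + (-2) + (2*sqrt(3)) + (0) + (0)] = 0/24 = 0
  <chi_9*chi_8, chi_9> = (1/24)[1*(4)*conj(2) + 1*(-4)*conj(-2) + 2*(sqrt(3))*conj(-sqrt(3)) + 2*(-1)*conj(1) + 2*(0)*conj(0) + 2*(1)*conj(-1) + 2*(-sqrt(3))*conj(sqrt(3)) + 6*(0)*conj(0) + 6*(0)*conj(0)]
      = (1/24)[(8) + (8) + (-6) + (-2) + (0) + (-2) + (-6) + (0) + (0)] = 0/24 = 0
Hence the multiplicities are chi_5: 1, chi_7: 1. Dimension check: dim(chi_9)*dim(chi_8) = 2*2 = 4 and sum (mult * dim) = 1*2 + 1*2 = 4.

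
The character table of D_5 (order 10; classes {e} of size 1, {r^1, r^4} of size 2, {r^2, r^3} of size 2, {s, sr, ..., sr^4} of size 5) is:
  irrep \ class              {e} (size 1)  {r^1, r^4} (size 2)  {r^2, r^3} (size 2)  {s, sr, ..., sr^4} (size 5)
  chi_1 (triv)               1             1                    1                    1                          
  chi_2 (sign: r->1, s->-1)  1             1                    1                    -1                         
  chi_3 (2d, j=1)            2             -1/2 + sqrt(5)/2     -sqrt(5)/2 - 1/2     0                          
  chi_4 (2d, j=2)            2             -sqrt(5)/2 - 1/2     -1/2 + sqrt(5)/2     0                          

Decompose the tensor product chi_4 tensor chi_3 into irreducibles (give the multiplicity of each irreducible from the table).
chi_4 tensor chi_3 = chi_3 + chi_4 (all other irreducibles have multiplicity 0).

Proof sketch: The character of a tensor product is the pointwise product (chi_4 * chi_3)(C) = chi_4(C) * chi_3(C):
  {e}: (2)*(2), {r^1, r^4}: (-sqrt(5)/2 - 1/2)*(-1/2 + sqrt(5)/2), {r^2, r^3}: (-1/2 + sqrt(5)/2)*(-sqrt(5)/2 - 1/2), {s, sr, ..., sr^4}: (0)*(0)
so (chi_4 * chi_3) takes values
  {e} -> 4, {r^1, r^4} -> -1, {r^2, r^3} -> -1, {s, sr, ..., sr^4} -> 0.
Now take the inner product of this character with each irreducible chi from the table, <chi_4*chi_3, chi> = (1/10) sum_C |C| (chi_4*chi_3)(C) conj(chi(C)):
  <chi_4*chi_3, chi_1> = (1/10)[1*(4)*conj(1) + 2*(-1)*conj(1) + 2*(-1)*conj(1) + 5*(0)*conj(1)]
      = (1/10)[(4) + (-2) + (-2) + (0)] = 0/10 = 0
  <chi_4*chi_3, chi_2> = (1/10)[1*(4)*conj(1) + 2*(-1)*conj(1) + 2*(-1)*conj(1) + 5*(0)*conj(-1)]
      = (1/10)[(4) + (-2) + (-2) + (0)] = 0/10 = 0
  <chi_4*chi_3, chi_3> = (1/10)[1*(4)*conj(2) + 2*(-1)*conj(-1/2 + sqrt(5)/2) + 2*(-1)*conj(-sqrt(5)/2 - 1/2) + 5*(0)*conj(0)]
      = (1/10)[(8) + (1 - sqrt(5)) + (1 + sqrt(5)) + (0)] = 10/10 = 1
  <chi_4*chi_3, chi_4> = (1/10)[1*(4)*conj(2) + 2*(-1)*conj(-sqrt(5)/2 - 1/2) + 2*(-1)*conj(-1/2 + sqrt(5)/2) + 5*(0)*conj(0)]
      = (1/10)[(8) + (1 + sqrt(5)) + (1 - sqrt(5)) + (0)] = 10/10 = 1
Hence the multiplicities are chi_3: 1, chi_4: 1. Dimension check: dim(chi_4)*dim(chi_3) = 2*2 = 4 and sum (mult * dim) = 1*2 + 1*2 = 4.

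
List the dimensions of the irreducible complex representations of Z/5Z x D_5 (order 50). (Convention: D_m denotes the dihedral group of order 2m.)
Dimensions: 1, 1, 1, 1, 1, 1, 1, 1, 1, 1, 2, 2, 2, 2, 2, 2, 2, 2, 2, 2

Reasoning: There are 20 irreducibles (= number of conjugacy classes). Their dimensions d_i satisfy sum d_i^2 = |G| = 50: 1 + 1 + 1 + 1 + 1 + 1 + 1 + 1 + 1 + 1 + 4 + 4 + 4 + 4 + 4 + 4 + 4 + 4 + 4 + 4 = 50. (For the product with Z/5Z: each of the 5 1-dim characters of Z/5Z tensors with each irrep of D_5, giving 5 copies of each D_5-dimension.)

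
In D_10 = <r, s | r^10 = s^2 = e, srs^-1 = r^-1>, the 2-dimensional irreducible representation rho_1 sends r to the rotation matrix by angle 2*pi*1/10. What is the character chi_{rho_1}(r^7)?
chi_{rho_1}(r^7) = 2*cos(2*pi*1*7/10) = 1/2 - sqrt(5)/2

Derivation: rho_1(r^7) is rotation by angle 2*pi*1*7/10, whose trace is 2*cos(2*pi*1*7/10) = 1/2 - sqrt(5)/2.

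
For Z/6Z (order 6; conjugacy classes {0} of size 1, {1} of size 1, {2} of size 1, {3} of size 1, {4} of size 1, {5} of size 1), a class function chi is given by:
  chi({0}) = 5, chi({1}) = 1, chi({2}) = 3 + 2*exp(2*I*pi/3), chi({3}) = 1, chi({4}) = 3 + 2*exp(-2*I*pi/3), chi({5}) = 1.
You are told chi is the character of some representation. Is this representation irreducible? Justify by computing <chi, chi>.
Not irreducible (reducible): <chi, chi> = 7 > 1.

Why: <chi, chi> = (1/|G|) sum_C |C| * |chi(C)|^2 = (1/6)[1*|5|^2 + 1*|1|^2 + 1*|3 + 2*exp(2*I*pi/3)|^2 + 1*|1|^2 + 1*|3 + 2*exp(-2*I*pi/3)|^2 + 1*|1|^2]
  = (1/6)[(25) + (1) + (7) + (1) + (7) + (1)] = 42/6 = 7.
(Exp terms are combined using exp(i*s)*conj(exp(i*t)) = exp(i*(s-t)), and sums of them are collapsed using the identity that for every m > 1 the m distinct m-th roots of unity sum to 0, e.g. 1 + exp(2*I*pi/3) + exp(-2*I*pi/3) = 0.)
A character is irreducible iff <chi, chi> = 1, so this representation is reducible.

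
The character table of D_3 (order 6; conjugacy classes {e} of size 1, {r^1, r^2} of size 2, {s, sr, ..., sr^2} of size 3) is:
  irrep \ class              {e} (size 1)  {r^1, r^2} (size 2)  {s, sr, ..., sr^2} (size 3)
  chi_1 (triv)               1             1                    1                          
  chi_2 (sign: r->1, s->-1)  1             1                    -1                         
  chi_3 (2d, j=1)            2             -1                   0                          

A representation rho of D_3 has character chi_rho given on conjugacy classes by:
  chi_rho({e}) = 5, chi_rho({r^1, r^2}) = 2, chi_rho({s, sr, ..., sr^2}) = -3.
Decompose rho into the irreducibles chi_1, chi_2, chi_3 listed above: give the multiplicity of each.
Multiplicities: chi_1: 0, chi_2: 3, chi_3: 1.

Solution. Use <chi_rho, chi> = (1/|G|) sum_C |C| * chi_rho(C) * conj(chi(C)) with |G| = 6 for each irreducible chi in the table:
  <chi_rho, chi_1> = (1/6)[1*(5)*conj(1) + 2*(2)*conj(1) + 3*(-3)*conj(1)]
      = (1/6)[(5) + (4) + (-9)] = 0/6 = 0
  <chi_rho, chi_2> = (1/6)[1*(5)*conj(1) + 2*(2)*conj(1) + 3*(-3)*conj(-1)]
      = (1/6)[(5) + (4) + (9)] = 18/6 = 3
  <chi_rho, chi_3> = (1/6)[1*(5)*conj(2) + 2*(2)*conj(-1) + 3*(-3)*conj(0)]
      = (1/6)[(10) + (-4) + (0)] = 6/6 = 1
Dimension check: dim(rho) = sum (mult * dim) = 0*1 + 3*1 + 1*2 = 5 = chi_rho(e) = 5.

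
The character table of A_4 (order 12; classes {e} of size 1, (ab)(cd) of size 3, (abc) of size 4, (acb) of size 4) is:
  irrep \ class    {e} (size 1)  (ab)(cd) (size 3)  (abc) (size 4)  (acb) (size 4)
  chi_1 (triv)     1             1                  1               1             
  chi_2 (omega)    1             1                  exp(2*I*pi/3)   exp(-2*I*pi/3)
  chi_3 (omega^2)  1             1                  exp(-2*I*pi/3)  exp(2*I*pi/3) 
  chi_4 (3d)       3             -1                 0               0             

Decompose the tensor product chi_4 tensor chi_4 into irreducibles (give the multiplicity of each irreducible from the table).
chi_4 tensor chi_4 = chi_1 + chi_2 + chi_3 + 2*chi_4 (all other irreducibles have multiplicity 0).

Explanation: The character of a tensor product is the pointwise product (chi_4 * chi_4)(C) = chi_4(C) * chi_4(C):
  {e}: (3)*(3), (ab)(cd): (-1)*(-1), (abc): (0)*(0), (acb): (0)*(0)
so (chi_4 * chi_4) takes values
  {e} -> 9, (ab)(cd) -> 1, (abc) -> 0, (acb) -> 0.
Now take the inner product of this character with each irreducible chi from the table, <chi_4*chi_4, chi> = (1/12) sum_C |C| (chi_4*chi_4)(C) conj(chi(C)):
  <chi_4*chi_4, chi_1> = (1/12)[1*(9)*conj(1) + 3*(1)*conj(1) + 4*(0)*conj(1) + 4*(0)*conj(1)]
      = (1/12)[(9) + (3) + (0) + (0)] = 12/12 = 1
  <chi_4*chi_4, chi_2> = (1/12)[1*(9)*conj(1) + 3*(1)*conj(1) + 4*(0)*conj(exp(2*I*pi/3)) + 4*(0)*conj(exp(-2*I*pi/3))]
      = (1/12)[(9) + (3) + (0) + (0)] = 12/12 = 1
  <chi_4*chi_4, chi_3> = (1/12)[1*(9)*conj(1) + 3*(1)*conj(1) + 4*(0)*conj(exp(-2*I*pi/3)) + 4*(0)*conj(exp(2*I*pi/3))]
      = (1/12)[(9) + (3) + (0) + (0)] = 12/12 = 1
  <chi_4*chi_4, chi_4> = (1/12)[1*(9)*conj(3) + 3*(1)*conj(-1) + 4*(0)*conj(0) + 4*(0)*conj(0)]
      = (1/12)[(27) + (-3) + (0) + (0)] = 24/12 = 2
(Exp terms are combined using exp(i*s)*conj(exp(i*t)) = exp(i*(s-t)), and sums of them are collapsed using the identity that for every m > 1 the m distinct m-th roots of unity sum to 0, e.g. 1 + exp(2*I*pi/3) + exp(-2*I*pi/3) = 0.)
Hence the multiplicities are chi_1: 1, chi_2: 1, chi_3: 1, chi_4: 2. Dimension check: dim(chi_4)*dim(chi_4) = 3*3 = 9 and sum (mult * dim) = 1*1 + 1*1 + 1*1 + 2*3 = 9.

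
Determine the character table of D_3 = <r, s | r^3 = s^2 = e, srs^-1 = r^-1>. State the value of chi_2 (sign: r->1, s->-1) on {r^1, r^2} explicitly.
Conjugacy classes: {e} of size 1, {r^1, r^2} of size 2, {s, sr, ..., sr^2} of size 3.
Character table:
  irrep \ class              {e} (size 1)  {r^1, r^2} (size 2)  {s, sr, ..., sr^2} (size 3)
  chi_1 (triv)               1             1                    1                          
  chi_2 (sign: r->1, s->-1)  1             1                    -1                         
  chi_3 (2d, j=1)            2             -1                   0                          

Spot check: chi_2 (sign: r->1, s->-1) on {r^1, r^2} = 1.

Reasoning: D_3 has order 2*3 = 6 with 3 conjugacy classes, hence 3 irreducibles. Sum of squared dims 1 + 1 + 4 = 6 = |G|. Linear characters come from the abelianisation; the 2-dimensional irreps have character r^k -> 2*cos(2*pi*j*k/3), reflections -> 0.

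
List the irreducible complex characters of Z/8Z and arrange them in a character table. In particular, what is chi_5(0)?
Character table of Z/8Z (irreps indexed chi_0,...,chi_7 with chi_k(m) = zeta_8^(k*m), zeta_8 = exp(2*pi*i/8)):
  irrep \ class  {0} (size 1)  {1} (size 1)    {2} (size 1)  {3} (size 1)    {4} (size 1)  {5} (size 1)    {6} (size 1)  {7} (size 1)  
  chi_0          1             1               1             1               1             1               1             1             
  chi_1          1             exp(I*pi/4)     I             exp(3*I*pi/4)   -1            exp(-3*I*pi/4)  -I            exp(-I*pi/4)  
  chi_2          1             I               -1            -I              1             I               -1            -I            
  chi_3          1             exp(3*I*pi/4)   -I            exp(I*pi/4)     -1            exp(-I*pi/4)    I             exp(-3*I*pi/4)
  chi_4          1             -1              1             -1              1             -1              1             -1            
  chi_5          1             exp(-3*I*pi/4)  I             exp(-I*pi/4)    -1            exp(I*pi/4)     -I            exp(3*I*pi/4) 
  chi_6          1             -I              -1            I               1             -I              -1            I             
  chi_7          1             exp(-I*pi/4)    -I            exp(-3*I*pi/4)  -1            exp(3*I*pi/4)   I             exp(I*pi/4)   

Spot check: chi_5(0) = zeta_8^(5*0) = zeta_8^0 = 1.

Why: Z/8Z is abelian, so all 8 irreducible complex representations are 1-dimensional. They are given by chi_k(m) = zeta_8^(k*m) for k = 0,...,7. Row orthogonality: sum_m chi_k(m) conj(chi_l(m)) = 8 * [k = l].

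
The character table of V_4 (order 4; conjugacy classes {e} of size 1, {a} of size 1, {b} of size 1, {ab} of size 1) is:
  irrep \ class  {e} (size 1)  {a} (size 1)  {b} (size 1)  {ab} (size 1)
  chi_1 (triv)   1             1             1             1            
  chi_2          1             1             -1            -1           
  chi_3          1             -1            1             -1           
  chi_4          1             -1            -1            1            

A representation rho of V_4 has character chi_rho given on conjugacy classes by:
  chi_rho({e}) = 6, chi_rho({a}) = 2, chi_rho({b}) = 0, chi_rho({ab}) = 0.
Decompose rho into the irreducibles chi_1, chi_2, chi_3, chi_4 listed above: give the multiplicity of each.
Multiplicities: chi_1: 2, chi_2: 2, chi_3: 1, chi_4: 1.

Details: Use <chi_rho, chi> = (1/|G|) sum_C |C| * chi_rho(C) * conj(chi(C)) with |G| = 4 for each irreducible chi in the table:
  <chi_rho, chi_1> = (1/4)[1*(6)*conj(1) + 1*(2)*conj(1) + 1*(0)*conj(1) + 1*(0)*conj(1)]
      = (1/4)[(6) + (2) + (0) + (0)] = 8/4 = 2
  <chi_rho, chi_2> = (1/4)[1*(6)*conj(1) + 1*(2)*conj(1) + 1*(0)*conj(-1) + 1*(0)*conj(-1)]
      = (1/4)[(6) + (2) + (0) + (0)] = 8/4 = 2
  <chi_rho, chi_3> = (1/4)[1*(6)*conj(1) + 1*(2)*conj(-1) + 1*(0)*conj(1) + 1*(0)*conj(-1)]
      = (1/4)[(6) + (-2) + (0) + (0)] = 4/4 = 1
  <chi_rho, chi_4> = (1/4)[1*(6)*conj(1) + 1*(2)*conj(-1) + 1*(0)*conj(-1) + 1*(0)*conj(1)]
      = (1/4)[(6) + (-2) + (0) + (0)] = 4/4 = 1
Dimension check: dim(rho) = sum (mult * dim) = 2*1 + 2*1 + 1*1 + 1*1 = 6 = chi_rho(e) = 6.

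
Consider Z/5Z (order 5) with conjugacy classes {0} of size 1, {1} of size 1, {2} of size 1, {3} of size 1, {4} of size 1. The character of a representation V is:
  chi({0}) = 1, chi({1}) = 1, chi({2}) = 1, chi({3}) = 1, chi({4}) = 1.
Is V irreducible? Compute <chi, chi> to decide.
Irreducible: <chi, chi> = 1.

Argument: <chi, chi> = (1/|G|) sum_C |C| * |chi(C)|^2 = (1/5)[1*|1|^2 + 1*|1|^2 + 1*|1|^2 + 1*|1|^2 + 1*|1|^2]
  = (1/5)[(1) + (1) + (1) + (1) + (1)] = 5/5 = 1.
(Exp terms are combined using exp(i*s)*conj(exp(i*t)) = exp(i*(s-t)), and sums of them are collapsed using the identity that for every m > 1 the m distinct m-th roots of unity sum to 0, e.g. 1 + exp(2*I*pi/3) + exp(-2*I*pi/3) = 0.)
A character is irreducible iff <chi, chi> = 1, so this representation is irreducible.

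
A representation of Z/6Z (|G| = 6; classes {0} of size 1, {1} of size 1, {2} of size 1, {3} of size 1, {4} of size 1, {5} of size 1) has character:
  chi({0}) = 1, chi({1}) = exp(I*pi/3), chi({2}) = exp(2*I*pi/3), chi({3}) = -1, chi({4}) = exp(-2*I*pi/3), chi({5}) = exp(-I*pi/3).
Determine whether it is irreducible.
Irreducible: <chi, chi> = 1.

Reasoning: <chi, chi> = (1/|G|) sum_C |C| * |chi(C)|^2 = (1/6)[1*|1|^2 + 1*|exp(I*pi/3)|^2 + 1*|exp(2*I*pi/3)|^2 + 1*|-1|^2 + 1*|exp(-2*I*pi/3)|^2 + 1*|exp(-I*pi/3)|^2]
  = (1/6)[(1) + (1) + (1) + (1) + (1) + (1)] = 6/6 = 1.
(Exp terms are combined using exp(i*s)*conj(exp(i*t)) = exp(i*(s-t)), and sums of them are collapsed using the identity that for every m > 1 the m distinct m-th roots of unity sum to 0, e.g. 1 + exp(2*I*pi/3) + exp(-2*I*pi/3) = 0.)
A character is irreducible iff <chi, chi> = 1, so this representation is irreducible.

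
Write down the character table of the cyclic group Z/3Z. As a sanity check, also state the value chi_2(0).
Character table of Z/3Z (irreps indexed chi_0,...,chi_2 with chi_k(m) = zeta_3^(k*m), zeta_3 = exp(2*pi*i/3)):
  irrep \ class  {0} (size 1)  {1} (size 1)    {2} (size 1)  
  chi_0          1             1               1             
  chi_1          1             exp(2*I*pi/3)   exp(-2*I*pi/3)
  chi_2          1             exp(-2*I*pi/3)  exp(2*I*pi/3) 

Spot check: chi_2(0) = zeta_3^(2*0) = zeta_3^0 = 1.

Proof sketch: Z/3Z is abelian, so all 3 irreducible complex representations are 1-dimensional. They are given by chi_k(m) = zeta_3^(k*m) for k = 0,...,2. Row orthogonality: sum_m chi_k(m) conj(chi_l(m)) = 3 * [k = l].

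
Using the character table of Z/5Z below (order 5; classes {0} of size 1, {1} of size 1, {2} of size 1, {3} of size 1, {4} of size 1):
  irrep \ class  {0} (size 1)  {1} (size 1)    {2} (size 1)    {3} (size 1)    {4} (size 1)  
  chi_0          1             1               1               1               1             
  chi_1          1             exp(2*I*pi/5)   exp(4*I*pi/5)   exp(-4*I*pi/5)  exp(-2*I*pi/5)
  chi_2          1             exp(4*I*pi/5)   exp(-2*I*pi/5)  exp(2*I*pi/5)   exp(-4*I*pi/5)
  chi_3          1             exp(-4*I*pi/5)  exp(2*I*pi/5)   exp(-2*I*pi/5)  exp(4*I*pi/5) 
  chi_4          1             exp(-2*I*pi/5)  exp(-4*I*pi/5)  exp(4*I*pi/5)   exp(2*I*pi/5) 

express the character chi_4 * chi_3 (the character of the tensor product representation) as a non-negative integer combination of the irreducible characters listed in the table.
chi_4 tensor chi_3 = chi_2 (all other irreducibles have multiplicity 0).

Details: The character of a tensor product is the pointwise product (chi_4 * chi_3)(C) = chi_4(C) * chi_3(C):
  {0}: (1)*(1), {1}: (exp(-2*I*pi/5))*(exp(-4*I*pi/5)), {2}: (exp(-4*I*pi/5))*(exp(2*I*pi/5)), {3}: (exp(4*I*pi/5))*(exp(-2*I*pi/5)), {4}: (exp(2*I*pi/5))*(exp(4*I*pi/5))
so (chi_4 * chi_3) takes values
  {0} -> 1, {1} -> exp(4*I*pi/5), {2} -> exp(-2*I*pi/5), {3} -> exp(2*I*pi/5), {4} -> exp(-4*I*pi/5).
Now take the inner product of this character with each irreducible chi from the table, <chi_4*chi_3, chi> = (1/5) sum_C |C| (chi_4*chi_3)(C) conj(chi(C)):
  <chi_4*chi_3, chi_0> = (1/5)[1*(1)*conj(1) + 1*(exp(4*I*pi/5))*conj(1) + 1*(exp(-2*I*pi/5))*conj(1) + 1*(exp(2*I*pi/5))*conj(1) + 1*(exp(-4*I*pi/5))*conj(1)]
      = (1/5)[(1) + (exp(4*I*pi/5)) + (exp(-2*I*pi/5)) + (exp(2*I*pi/5)) + (exp(-4*I*pi/5))] = 0/5 = 0
  <chi_4*chi_3, chi_1> = (1/5)[1*(1)*conj(1) + 1*(exp(4*I*pi/5))*conj(exp(2*I*pi/5)) + 1*(exp(-2*I*pi/5))*conj(exp(4*I*pi/5)) + 1*(exp(2*I*pi/5))*conj(exp(-4*I*pi/5)) + 1*(exp(-4*I*pi/5))*conj(exp(-2*I*pi/5))]
      = (1/5)[(1) + (exp(2*I*pi/5)) + (exp(4*I*pi/5)) + (exp(-4*I*pi/5)) + (exp(-2*I*pi/5))] = 0/5 = 0
  <chi_4*chi_3, chi_2> = (1/5)[1*(1)*conj(1) + 1*(exp(4*I*pi/5))*conj(exp(4*I*pi/5)) + 1*(exp(-2*I*pi/5))*conj(exp(-2*I*pi/5)) + 1*(exp(2*I*pi/5))*conj(exp(2*I*pi/5)) + 1*(exp(-4*I*pi/5))*conj(exp(-4*I*pi/5))]
      = (1/5)[(1) + (1) + (1) + (1) + (1)] = 5/5 = 1
  <chi_4*chi_3, chi_3> = (1/5)[1*(1)*conj(1) + 1*(exp(4*I*pi/5))*conj(exp(-4*I*pi/5)) + 1*(exp(-2*I*pi/5))*conj(exp(2*I*pi/5)) + 1*(exp(2*I*pi/5))*conj(exp(-2*I*pi/5)) + 1*(exp(-4*I*pi/5))*conj(exp(4*I*pi/5))]
      = (1/5)[(1) + (exp(-2*I*pi/5)) + (exp(-4*I*pi/5)) + (exp(4*I*pi/5)) + (exp(2*I*pi/5))] = 0/5 = 0
  <chi_4*chi_3, chi_4> = (1/5)[1*(1)*conj(1) + 1*(exp(4*I*pi/5))*conj(exp(-2*I*pi/5)) + 1*(exp(-2*I*pi/5))*conj(exp(-4*I*pi/5)) + 1*(exp(2*I*pi/5))*conj(exp(4*I*pi/5)) + 1*(exp(-4*I*pi/5))*conj(exp(2*I*pi/5))]
      = (1/5)[(1) + (exp(-4*I*pi/5)) + (exp(2*I*pi/5)) + (exp(-2*I*pi/5)) + (exp(4*I*pi/5))] = 0/5 = 0
(Exp terms are combined using exp(i*s)*conj(exp(i*t)) = exp(i*(s-t)), and sums of them are collapsed using the identity that for every m > 1 the m distinct m-th roots of unity sum to 0, e.g. 1 + exp(2*I*pi/3) + exp(-2*I*pi/3) = 0.)
Hence the multiplicities are chi_2: 1. Dimension check: dim(chi_4)*dim(chi_3) = 1*1 = 1 and sum (mult * dim) = 1*1 = 1.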